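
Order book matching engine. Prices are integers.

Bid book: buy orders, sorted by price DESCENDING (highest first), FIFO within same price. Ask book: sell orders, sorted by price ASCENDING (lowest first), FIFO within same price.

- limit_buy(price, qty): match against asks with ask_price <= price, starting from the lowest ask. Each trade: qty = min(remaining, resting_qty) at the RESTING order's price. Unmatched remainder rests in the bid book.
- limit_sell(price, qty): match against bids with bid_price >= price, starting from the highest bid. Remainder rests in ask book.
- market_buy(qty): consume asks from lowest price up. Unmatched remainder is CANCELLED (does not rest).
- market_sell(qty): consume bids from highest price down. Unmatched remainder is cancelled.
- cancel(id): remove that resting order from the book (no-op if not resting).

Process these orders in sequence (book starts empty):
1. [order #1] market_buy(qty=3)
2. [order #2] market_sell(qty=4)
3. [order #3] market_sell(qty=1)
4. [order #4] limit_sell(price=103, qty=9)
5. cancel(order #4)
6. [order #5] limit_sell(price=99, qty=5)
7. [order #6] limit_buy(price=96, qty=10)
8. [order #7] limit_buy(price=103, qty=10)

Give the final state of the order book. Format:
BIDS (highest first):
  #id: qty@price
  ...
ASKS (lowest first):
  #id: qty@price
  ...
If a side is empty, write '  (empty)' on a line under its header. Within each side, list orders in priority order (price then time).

After op 1 [order #1] market_buy(qty=3): fills=none; bids=[-] asks=[-]
After op 2 [order #2] market_sell(qty=4): fills=none; bids=[-] asks=[-]
After op 3 [order #3] market_sell(qty=1): fills=none; bids=[-] asks=[-]
After op 4 [order #4] limit_sell(price=103, qty=9): fills=none; bids=[-] asks=[#4:9@103]
After op 5 cancel(order #4): fills=none; bids=[-] asks=[-]
After op 6 [order #5] limit_sell(price=99, qty=5): fills=none; bids=[-] asks=[#5:5@99]
After op 7 [order #6] limit_buy(price=96, qty=10): fills=none; bids=[#6:10@96] asks=[#5:5@99]
After op 8 [order #7] limit_buy(price=103, qty=10): fills=#7x#5:5@99; bids=[#7:5@103 #6:10@96] asks=[-]

Answer: BIDS (highest first):
  #7: 5@103
  #6: 10@96
ASKS (lowest first):
  (empty)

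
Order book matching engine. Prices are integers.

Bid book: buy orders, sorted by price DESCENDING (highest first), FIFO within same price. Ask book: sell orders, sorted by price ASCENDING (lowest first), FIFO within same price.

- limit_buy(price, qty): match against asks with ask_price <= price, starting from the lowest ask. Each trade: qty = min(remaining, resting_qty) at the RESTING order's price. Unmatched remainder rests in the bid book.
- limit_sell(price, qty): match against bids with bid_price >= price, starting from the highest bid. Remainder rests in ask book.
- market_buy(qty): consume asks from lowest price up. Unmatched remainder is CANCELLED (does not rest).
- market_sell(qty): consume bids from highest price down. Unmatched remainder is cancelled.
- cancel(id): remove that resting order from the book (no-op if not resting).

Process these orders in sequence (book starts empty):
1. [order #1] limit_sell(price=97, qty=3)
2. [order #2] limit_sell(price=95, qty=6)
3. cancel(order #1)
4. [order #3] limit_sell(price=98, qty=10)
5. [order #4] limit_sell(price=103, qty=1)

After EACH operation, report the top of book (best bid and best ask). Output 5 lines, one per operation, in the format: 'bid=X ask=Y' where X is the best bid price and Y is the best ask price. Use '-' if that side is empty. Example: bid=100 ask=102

After op 1 [order #1] limit_sell(price=97, qty=3): fills=none; bids=[-] asks=[#1:3@97]
After op 2 [order #2] limit_sell(price=95, qty=6): fills=none; bids=[-] asks=[#2:6@95 #1:3@97]
After op 3 cancel(order #1): fills=none; bids=[-] asks=[#2:6@95]
After op 4 [order #3] limit_sell(price=98, qty=10): fills=none; bids=[-] asks=[#2:6@95 #3:10@98]
After op 5 [order #4] limit_sell(price=103, qty=1): fills=none; bids=[-] asks=[#2:6@95 #3:10@98 #4:1@103]

Answer: bid=- ask=97
bid=- ask=95
bid=- ask=95
bid=- ask=95
bid=- ask=95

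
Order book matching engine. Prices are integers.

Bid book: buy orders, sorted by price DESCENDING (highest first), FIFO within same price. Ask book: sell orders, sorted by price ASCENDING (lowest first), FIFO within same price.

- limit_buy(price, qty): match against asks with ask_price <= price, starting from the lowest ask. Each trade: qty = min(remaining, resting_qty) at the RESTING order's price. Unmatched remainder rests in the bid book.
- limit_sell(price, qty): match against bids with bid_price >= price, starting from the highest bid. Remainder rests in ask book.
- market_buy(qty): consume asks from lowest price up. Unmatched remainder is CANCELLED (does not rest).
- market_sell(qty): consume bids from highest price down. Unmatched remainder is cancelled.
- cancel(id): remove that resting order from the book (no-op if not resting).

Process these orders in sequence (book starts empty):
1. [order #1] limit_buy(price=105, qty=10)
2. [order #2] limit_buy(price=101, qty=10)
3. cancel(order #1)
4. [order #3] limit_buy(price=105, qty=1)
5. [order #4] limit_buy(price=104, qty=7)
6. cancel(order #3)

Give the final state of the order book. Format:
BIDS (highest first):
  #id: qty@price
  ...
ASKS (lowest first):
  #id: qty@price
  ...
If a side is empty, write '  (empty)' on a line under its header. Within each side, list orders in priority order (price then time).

After op 1 [order #1] limit_buy(price=105, qty=10): fills=none; bids=[#1:10@105] asks=[-]
After op 2 [order #2] limit_buy(price=101, qty=10): fills=none; bids=[#1:10@105 #2:10@101] asks=[-]
After op 3 cancel(order #1): fills=none; bids=[#2:10@101] asks=[-]
After op 4 [order #3] limit_buy(price=105, qty=1): fills=none; bids=[#3:1@105 #2:10@101] asks=[-]
After op 5 [order #4] limit_buy(price=104, qty=7): fills=none; bids=[#3:1@105 #4:7@104 #2:10@101] asks=[-]
After op 6 cancel(order #3): fills=none; bids=[#4:7@104 #2:10@101] asks=[-]

Answer: BIDS (highest first):
  #4: 7@104
  #2: 10@101
ASKS (lowest first):
  (empty)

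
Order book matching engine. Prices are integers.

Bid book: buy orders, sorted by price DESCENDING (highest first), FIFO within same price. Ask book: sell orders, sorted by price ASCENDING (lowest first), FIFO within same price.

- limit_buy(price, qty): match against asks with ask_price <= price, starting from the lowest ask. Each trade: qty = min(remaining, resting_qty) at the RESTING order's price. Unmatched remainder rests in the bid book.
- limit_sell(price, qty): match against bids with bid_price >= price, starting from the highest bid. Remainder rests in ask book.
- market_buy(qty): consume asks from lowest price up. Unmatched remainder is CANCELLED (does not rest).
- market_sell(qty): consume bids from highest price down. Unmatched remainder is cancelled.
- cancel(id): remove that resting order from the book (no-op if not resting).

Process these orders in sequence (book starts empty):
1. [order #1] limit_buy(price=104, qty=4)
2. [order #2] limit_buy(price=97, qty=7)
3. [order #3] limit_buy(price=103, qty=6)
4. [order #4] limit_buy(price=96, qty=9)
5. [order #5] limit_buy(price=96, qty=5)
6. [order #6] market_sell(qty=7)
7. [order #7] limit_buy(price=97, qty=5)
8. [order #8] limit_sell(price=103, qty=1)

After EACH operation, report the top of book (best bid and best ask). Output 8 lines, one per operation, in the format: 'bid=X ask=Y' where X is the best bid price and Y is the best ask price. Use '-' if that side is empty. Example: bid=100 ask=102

Answer: bid=104 ask=-
bid=104 ask=-
bid=104 ask=-
bid=104 ask=-
bid=104 ask=-
bid=103 ask=-
bid=103 ask=-
bid=103 ask=-

Derivation:
After op 1 [order #1] limit_buy(price=104, qty=4): fills=none; bids=[#1:4@104] asks=[-]
After op 2 [order #2] limit_buy(price=97, qty=7): fills=none; bids=[#1:4@104 #2:7@97] asks=[-]
After op 3 [order #3] limit_buy(price=103, qty=6): fills=none; bids=[#1:4@104 #3:6@103 #2:7@97] asks=[-]
After op 4 [order #4] limit_buy(price=96, qty=9): fills=none; bids=[#1:4@104 #3:6@103 #2:7@97 #4:9@96] asks=[-]
After op 5 [order #5] limit_buy(price=96, qty=5): fills=none; bids=[#1:4@104 #3:6@103 #2:7@97 #4:9@96 #5:5@96] asks=[-]
After op 6 [order #6] market_sell(qty=7): fills=#1x#6:4@104 #3x#6:3@103; bids=[#3:3@103 #2:7@97 #4:9@96 #5:5@96] asks=[-]
After op 7 [order #7] limit_buy(price=97, qty=5): fills=none; bids=[#3:3@103 #2:7@97 #7:5@97 #4:9@96 #5:5@96] asks=[-]
After op 8 [order #8] limit_sell(price=103, qty=1): fills=#3x#8:1@103; bids=[#3:2@103 #2:7@97 #7:5@97 #4:9@96 #5:5@96] asks=[-]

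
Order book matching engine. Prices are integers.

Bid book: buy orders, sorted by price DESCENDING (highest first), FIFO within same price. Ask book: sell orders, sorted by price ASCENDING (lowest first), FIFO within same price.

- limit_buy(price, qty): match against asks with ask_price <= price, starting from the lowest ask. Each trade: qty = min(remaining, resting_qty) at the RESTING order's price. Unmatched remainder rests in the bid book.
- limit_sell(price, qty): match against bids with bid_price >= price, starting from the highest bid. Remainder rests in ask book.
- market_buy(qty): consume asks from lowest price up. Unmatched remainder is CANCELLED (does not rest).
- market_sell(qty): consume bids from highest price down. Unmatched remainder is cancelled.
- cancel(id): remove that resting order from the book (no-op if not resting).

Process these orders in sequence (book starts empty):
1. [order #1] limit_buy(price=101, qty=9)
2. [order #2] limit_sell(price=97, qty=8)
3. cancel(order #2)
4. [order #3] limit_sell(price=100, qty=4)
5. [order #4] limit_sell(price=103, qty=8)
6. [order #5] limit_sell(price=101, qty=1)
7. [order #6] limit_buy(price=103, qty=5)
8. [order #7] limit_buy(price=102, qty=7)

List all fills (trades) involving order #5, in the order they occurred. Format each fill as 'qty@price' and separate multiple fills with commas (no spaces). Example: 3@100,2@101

After op 1 [order #1] limit_buy(price=101, qty=9): fills=none; bids=[#1:9@101] asks=[-]
After op 2 [order #2] limit_sell(price=97, qty=8): fills=#1x#2:8@101; bids=[#1:1@101] asks=[-]
After op 3 cancel(order #2): fills=none; bids=[#1:1@101] asks=[-]
After op 4 [order #3] limit_sell(price=100, qty=4): fills=#1x#3:1@101; bids=[-] asks=[#3:3@100]
After op 5 [order #4] limit_sell(price=103, qty=8): fills=none; bids=[-] asks=[#3:3@100 #4:8@103]
After op 6 [order #5] limit_sell(price=101, qty=1): fills=none; bids=[-] asks=[#3:3@100 #5:1@101 #4:8@103]
After op 7 [order #6] limit_buy(price=103, qty=5): fills=#6x#3:3@100 #6x#5:1@101 #6x#4:1@103; bids=[-] asks=[#4:7@103]
After op 8 [order #7] limit_buy(price=102, qty=7): fills=none; bids=[#7:7@102] asks=[#4:7@103]

Answer: 1@101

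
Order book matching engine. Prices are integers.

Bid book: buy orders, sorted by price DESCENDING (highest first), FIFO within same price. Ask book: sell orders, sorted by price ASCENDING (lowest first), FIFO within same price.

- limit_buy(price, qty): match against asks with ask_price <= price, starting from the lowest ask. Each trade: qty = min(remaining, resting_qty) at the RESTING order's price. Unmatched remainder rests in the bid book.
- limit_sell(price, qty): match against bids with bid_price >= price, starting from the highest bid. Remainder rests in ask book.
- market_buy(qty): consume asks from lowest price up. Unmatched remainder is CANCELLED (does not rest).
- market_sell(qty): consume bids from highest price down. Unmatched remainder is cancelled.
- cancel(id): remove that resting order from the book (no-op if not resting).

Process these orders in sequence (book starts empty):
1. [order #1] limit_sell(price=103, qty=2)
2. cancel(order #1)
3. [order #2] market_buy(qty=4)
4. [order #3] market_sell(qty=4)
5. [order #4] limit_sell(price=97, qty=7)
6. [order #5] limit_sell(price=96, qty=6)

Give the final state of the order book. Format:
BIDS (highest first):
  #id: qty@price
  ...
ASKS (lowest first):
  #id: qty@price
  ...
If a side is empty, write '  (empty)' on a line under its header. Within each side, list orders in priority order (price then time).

Answer: BIDS (highest first):
  (empty)
ASKS (lowest first):
  #5: 6@96
  #4: 7@97

Derivation:
After op 1 [order #1] limit_sell(price=103, qty=2): fills=none; bids=[-] asks=[#1:2@103]
After op 2 cancel(order #1): fills=none; bids=[-] asks=[-]
After op 3 [order #2] market_buy(qty=4): fills=none; bids=[-] asks=[-]
After op 4 [order #3] market_sell(qty=4): fills=none; bids=[-] asks=[-]
After op 5 [order #4] limit_sell(price=97, qty=7): fills=none; bids=[-] asks=[#4:7@97]
After op 6 [order #5] limit_sell(price=96, qty=6): fills=none; bids=[-] asks=[#5:6@96 #4:7@97]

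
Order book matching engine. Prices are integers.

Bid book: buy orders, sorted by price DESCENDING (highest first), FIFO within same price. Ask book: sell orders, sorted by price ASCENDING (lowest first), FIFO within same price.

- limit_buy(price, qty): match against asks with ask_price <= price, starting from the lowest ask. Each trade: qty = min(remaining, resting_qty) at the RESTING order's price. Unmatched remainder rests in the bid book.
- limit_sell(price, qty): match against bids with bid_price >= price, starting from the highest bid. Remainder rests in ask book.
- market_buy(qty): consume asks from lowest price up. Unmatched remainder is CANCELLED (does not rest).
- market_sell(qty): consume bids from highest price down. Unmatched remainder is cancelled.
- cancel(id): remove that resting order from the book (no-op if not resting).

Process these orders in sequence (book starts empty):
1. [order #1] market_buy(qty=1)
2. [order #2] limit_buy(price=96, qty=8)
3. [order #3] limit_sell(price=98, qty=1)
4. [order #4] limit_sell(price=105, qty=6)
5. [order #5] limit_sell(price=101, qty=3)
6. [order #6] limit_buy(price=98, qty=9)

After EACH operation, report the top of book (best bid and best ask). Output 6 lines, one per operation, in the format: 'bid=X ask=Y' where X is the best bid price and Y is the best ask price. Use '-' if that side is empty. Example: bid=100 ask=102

Answer: bid=- ask=-
bid=96 ask=-
bid=96 ask=98
bid=96 ask=98
bid=96 ask=98
bid=98 ask=101

Derivation:
After op 1 [order #1] market_buy(qty=1): fills=none; bids=[-] asks=[-]
After op 2 [order #2] limit_buy(price=96, qty=8): fills=none; bids=[#2:8@96] asks=[-]
After op 3 [order #3] limit_sell(price=98, qty=1): fills=none; bids=[#2:8@96] asks=[#3:1@98]
After op 4 [order #4] limit_sell(price=105, qty=6): fills=none; bids=[#2:8@96] asks=[#3:1@98 #4:6@105]
After op 5 [order #5] limit_sell(price=101, qty=3): fills=none; bids=[#2:8@96] asks=[#3:1@98 #5:3@101 #4:6@105]
After op 6 [order #6] limit_buy(price=98, qty=9): fills=#6x#3:1@98; bids=[#6:8@98 #2:8@96] asks=[#5:3@101 #4:6@105]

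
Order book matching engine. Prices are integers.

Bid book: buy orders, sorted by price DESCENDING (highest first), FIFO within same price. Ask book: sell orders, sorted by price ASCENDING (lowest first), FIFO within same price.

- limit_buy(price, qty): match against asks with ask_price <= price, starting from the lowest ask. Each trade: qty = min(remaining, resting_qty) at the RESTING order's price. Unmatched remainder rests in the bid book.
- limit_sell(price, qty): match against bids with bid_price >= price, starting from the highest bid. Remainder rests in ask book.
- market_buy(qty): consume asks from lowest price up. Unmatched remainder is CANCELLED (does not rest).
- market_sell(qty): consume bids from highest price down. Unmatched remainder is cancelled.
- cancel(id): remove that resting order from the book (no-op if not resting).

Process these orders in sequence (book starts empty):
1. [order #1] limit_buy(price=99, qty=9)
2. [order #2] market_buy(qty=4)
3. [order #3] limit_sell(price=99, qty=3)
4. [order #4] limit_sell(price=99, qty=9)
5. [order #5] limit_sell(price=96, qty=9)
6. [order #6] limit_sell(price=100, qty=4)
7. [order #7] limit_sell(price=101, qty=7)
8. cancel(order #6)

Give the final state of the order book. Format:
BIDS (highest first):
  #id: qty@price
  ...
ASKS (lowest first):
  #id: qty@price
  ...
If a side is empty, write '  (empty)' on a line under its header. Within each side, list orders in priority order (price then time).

Answer: BIDS (highest first):
  (empty)
ASKS (lowest first):
  #5: 9@96
  #4: 3@99
  #7: 7@101

Derivation:
After op 1 [order #1] limit_buy(price=99, qty=9): fills=none; bids=[#1:9@99] asks=[-]
After op 2 [order #2] market_buy(qty=4): fills=none; bids=[#1:9@99] asks=[-]
After op 3 [order #3] limit_sell(price=99, qty=3): fills=#1x#3:3@99; bids=[#1:6@99] asks=[-]
After op 4 [order #4] limit_sell(price=99, qty=9): fills=#1x#4:6@99; bids=[-] asks=[#4:3@99]
After op 5 [order #5] limit_sell(price=96, qty=9): fills=none; bids=[-] asks=[#5:9@96 #4:3@99]
After op 6 [order #6] limit_sell(price=100, qty=4): fills=none; bids=[-] asks=[#5:9@96 #4:3@99 #6:4@100]
After op 7 [order #7] limit_sell(price=101, qty=7): fills=none; bids=[-] asks=[#5:9@96 #4:3@99 #6:4@100 #7:7@101]
After op 8 cancel(order #6): fills=none; bids=[-] asks=[#5:9@96 #4:3@99 #7:7@101]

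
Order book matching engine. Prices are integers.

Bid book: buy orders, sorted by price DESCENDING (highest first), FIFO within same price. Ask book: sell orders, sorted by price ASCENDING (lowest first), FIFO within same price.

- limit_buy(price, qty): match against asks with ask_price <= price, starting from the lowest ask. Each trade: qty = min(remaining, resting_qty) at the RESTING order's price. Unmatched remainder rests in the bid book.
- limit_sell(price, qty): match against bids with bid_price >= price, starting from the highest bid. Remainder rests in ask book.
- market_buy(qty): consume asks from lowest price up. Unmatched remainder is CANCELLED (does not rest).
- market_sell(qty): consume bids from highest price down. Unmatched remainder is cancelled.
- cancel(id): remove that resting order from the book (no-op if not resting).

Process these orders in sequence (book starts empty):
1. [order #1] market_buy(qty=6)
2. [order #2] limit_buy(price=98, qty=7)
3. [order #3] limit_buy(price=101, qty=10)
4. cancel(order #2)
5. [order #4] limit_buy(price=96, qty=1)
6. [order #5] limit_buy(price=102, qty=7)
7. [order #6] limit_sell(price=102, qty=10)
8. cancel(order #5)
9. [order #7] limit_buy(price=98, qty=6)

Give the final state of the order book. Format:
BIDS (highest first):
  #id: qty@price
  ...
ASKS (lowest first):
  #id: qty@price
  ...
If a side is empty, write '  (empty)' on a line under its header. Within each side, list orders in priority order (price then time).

After op 1 [order #1] market_buy(qty=6): fills=none; bids=[-] asks=[-]
After op 2 [order #2] limit_buy(price=98, qty=7): fills=none; bids=[#2:7@98] asks=[-]
After op 3 [order #3] limit_buy(price=101, qty=10): fills=none; bids=[#3:10@101 #2:7@98] asks=[-]
After op 4 cancel(order #2): fills=none; bids=[#3:10@101] asks=[-]
After op 5 [order #4] limit_buy(price=96, qty=1): fills=none; bids=[#3:10@101 #4:1@96] asks=[-]
After op 6 [order #5] limit_buy(price=102, qty=7): fills=none; bids=[#5:7@102 #3:10@101 #4:1@96] asks=[-]
After op 7 [order #6] limit_sell(price=102, qty=10): fills=#5x#6:7@102; bids=[#3:10@101 #4:1@96] asks=[#6:3@102]
After op 8 cancel(order #5): fills=none; bids=[#3:10@101 #4:1@96] asks=[#6:3@102]
After op 9 [order #7] limit_buy(price=98, qty=6): fills=none; bids=[#3:10@101 #7:6@98 #4:1@96] asks=[#6:3@102]

Answer: BIDS (highest first):
  #3: 10@101
  #7: 6@98
  #4: 1@96
ASKS (lowest first):
  #6: 3@102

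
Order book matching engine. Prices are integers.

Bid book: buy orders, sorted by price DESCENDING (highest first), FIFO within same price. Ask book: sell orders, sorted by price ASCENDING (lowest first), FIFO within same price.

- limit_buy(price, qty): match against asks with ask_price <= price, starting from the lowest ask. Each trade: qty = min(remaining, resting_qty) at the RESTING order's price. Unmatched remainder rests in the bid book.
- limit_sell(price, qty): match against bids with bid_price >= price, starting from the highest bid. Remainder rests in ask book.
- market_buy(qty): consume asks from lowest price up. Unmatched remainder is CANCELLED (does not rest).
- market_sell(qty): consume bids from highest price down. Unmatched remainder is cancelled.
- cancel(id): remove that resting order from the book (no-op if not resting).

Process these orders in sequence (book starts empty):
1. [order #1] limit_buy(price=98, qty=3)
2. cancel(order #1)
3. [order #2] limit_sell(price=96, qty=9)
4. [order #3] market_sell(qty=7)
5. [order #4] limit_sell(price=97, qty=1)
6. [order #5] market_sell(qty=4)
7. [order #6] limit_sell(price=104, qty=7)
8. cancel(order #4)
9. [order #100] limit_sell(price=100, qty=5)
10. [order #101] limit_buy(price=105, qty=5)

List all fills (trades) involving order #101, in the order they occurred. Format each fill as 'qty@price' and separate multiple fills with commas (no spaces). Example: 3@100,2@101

Answer: 5@96

Derivation:
After op 1 [order #1] limit_buy(price=98, qty=3): fills=none; bids=[#1:3@98] asks=[-]
After op 2 cancel(order #1): fills=none; bids=[-] asks=[-]
After op 3 [order #2] limit_sell(price=96, qty=9): fills=none; bids=[-] asks=[#2:9@96]
After op 4 [order #3] market_sell(qty=7): fills=none; bids=[-] asks=[#2:9@96]
After op 5 [order #4] limit_sell(price=97, qty=1): fills=none; bids=[-] asks=[#2:9@96 #4:1@97]
After op 6 [order #5] market_sell(qty=4): fills=none; bids=[-] asks=[#2:9@96 #4:1@97]
After op 7 [order #6] limit_sell(price=104, qty=7): fills=none; bids=[-] asks=[#2:9@96 #4:1@97 #6:7@104]
After op 8 cancel(order #4): fills=none; bids=[-] asks=[#2:9@96 #6:7@104]
After op 9 [order #100] limit_sell(price=100, qty=5): fills=none; bids=[-] asks=[#2:9@96 #100:5@100 #6:7@104]
After op 10 [order #101] limit_buy(price=105, qty=5): fills=#101x#2:5@96; bids=[-] asks=[#2:4@96 #100:5@100 #6:7@104]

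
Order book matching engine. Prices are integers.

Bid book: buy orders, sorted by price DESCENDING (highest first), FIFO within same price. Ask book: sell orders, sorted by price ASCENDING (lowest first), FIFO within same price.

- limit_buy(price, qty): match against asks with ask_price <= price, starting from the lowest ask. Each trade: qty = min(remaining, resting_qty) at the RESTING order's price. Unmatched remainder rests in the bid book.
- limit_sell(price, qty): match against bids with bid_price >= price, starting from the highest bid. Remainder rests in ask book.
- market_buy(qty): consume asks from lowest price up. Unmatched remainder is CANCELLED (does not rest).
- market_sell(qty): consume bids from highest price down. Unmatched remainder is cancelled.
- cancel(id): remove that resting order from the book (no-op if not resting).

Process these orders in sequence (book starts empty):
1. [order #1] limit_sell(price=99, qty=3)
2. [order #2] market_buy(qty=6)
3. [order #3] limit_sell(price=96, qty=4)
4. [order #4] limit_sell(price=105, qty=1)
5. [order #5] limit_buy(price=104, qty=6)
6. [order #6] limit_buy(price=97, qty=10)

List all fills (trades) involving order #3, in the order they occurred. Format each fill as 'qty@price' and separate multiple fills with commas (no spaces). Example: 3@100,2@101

Answer: 4@96

Derivation:
After op 1 [order #1] limit_sell(price=99, qty=3): fills=none; bids=[-] asks=[#1:3@99]
After op 2 [order #2] market_buy(qty=6): fills=#2x#1:3@99; bids=[-] asks=[-]
After op 3 [order #3] limit_sell(price=96, qty=4): fills=none; bids=[-] asks=[#3:4@96]
After op 4 [order #4] limit_sell(price=105, qty=1): fills=none; bids=[-] asks=[#3:4@96 #4:1@105]
After op 5 [order #5] limit_buy(price=104, qty=6): fills=#5x#3:4@96; bids=[#5:2@104] asks=[#4:1@105]
After op 6 [order #6] limit_buy(price=97, qty=10): fills=none; bids=[#5:2@104 #6:10@97] asks=[#4:1@105]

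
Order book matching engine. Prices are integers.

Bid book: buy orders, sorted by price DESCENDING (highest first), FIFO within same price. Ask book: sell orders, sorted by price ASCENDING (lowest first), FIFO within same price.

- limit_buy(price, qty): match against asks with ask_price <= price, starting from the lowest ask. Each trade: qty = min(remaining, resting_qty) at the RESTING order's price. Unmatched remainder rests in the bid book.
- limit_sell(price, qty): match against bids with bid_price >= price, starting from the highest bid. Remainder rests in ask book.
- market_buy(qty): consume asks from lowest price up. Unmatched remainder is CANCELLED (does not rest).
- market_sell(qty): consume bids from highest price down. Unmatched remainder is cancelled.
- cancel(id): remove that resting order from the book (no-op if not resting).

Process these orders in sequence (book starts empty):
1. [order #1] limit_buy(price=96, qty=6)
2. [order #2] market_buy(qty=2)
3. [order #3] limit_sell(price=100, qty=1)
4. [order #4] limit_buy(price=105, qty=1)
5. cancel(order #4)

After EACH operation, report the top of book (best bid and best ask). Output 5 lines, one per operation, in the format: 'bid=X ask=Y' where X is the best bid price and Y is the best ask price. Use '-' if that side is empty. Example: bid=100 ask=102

After op 1 [order #1] limit_buy(price=96, qty=6): fills=none; bids=[#1:6@96] asks=[-]
After op 2 [order #2] market_buy(qty=2): fills=none; bids=[#1:6@96] asks=[-]
After op 3 [order #3] limit_sell(price=100, qty=1): fills=none; bids=[#1:6@96] asks=[#3:1@100]
After op 4 [order #4] limit_buy(price=105, qty=1): fills=#4x#3:1@100; bids=[#1:6@96] asks=[-]
After op 5 cancel(order #4): fills=none; bids=[#1:6@96] asks=[-]

Answer: bid=96 ask=-
bid=96 ask=-
bid=96 ask=100
bid=96 ask=-
bid=96 ask=-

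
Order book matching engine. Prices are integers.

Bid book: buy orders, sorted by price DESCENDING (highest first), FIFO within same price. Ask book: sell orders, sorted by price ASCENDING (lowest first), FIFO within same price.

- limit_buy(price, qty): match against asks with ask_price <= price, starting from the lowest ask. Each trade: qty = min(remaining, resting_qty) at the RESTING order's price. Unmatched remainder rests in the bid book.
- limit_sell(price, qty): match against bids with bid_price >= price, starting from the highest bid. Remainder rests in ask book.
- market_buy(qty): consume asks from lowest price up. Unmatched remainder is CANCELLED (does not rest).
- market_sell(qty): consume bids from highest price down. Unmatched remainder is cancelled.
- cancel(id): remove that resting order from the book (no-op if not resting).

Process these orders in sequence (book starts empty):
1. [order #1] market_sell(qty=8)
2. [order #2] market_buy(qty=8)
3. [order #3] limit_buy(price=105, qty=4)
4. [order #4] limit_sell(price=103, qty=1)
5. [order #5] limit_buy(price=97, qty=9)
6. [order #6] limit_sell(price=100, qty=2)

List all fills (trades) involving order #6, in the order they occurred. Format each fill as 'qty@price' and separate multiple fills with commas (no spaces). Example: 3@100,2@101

Answer: 2@105

Derivation:
After op 1 [order #1] market_sell(qty=8): fills=none; bids=[-] asks=[-]
After op 2 [order #2] market_buy(qty=8): fills=none; bids=[-] asks=[-]
After op 3 [order #3] limit_buy(price=105, qty=4): fills=none; bids=[#3:4@105] asks=[-]
After op 4 [order #4] limit_sell(price=103, qty=1): fills=#3x#4:1@105; bids=[#3:3@105] asks=[-]
After op 5 [order #5] limit_buy(price=97, qty=9): fills=none; bids=[#3:3@105 #5:9@97] asks=[-]
After op 6 [order #6] limit_sell(price=100, qty=2): fills=#3x#6:2@105; bids=[#3:1@105 #5:9@97] asks=[-]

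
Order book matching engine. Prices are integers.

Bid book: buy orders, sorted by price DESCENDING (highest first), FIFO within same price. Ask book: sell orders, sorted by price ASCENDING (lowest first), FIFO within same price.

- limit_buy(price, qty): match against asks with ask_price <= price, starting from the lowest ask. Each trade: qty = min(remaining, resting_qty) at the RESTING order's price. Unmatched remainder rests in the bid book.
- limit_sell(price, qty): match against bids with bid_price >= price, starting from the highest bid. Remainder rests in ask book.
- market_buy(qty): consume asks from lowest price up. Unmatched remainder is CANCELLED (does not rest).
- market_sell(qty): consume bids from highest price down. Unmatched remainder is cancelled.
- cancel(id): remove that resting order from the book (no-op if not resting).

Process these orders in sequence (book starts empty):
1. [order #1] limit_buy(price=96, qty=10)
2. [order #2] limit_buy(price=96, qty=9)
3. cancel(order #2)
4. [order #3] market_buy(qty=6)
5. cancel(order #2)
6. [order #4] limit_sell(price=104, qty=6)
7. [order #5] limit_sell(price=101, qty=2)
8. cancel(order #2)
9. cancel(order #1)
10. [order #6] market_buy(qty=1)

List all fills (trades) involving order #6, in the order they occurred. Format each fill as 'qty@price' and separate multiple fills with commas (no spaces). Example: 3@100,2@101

Answer: 1@101

Derivation:
After op 1 [order #1] limit_buy(price=96, qty=10): fills=none; bids=[#1:10@96] asks=[-]
After op 2 [order #2] limit_buy(price=96, qty=9): fills=none; bids=[#1:10@96 #2:9@96] asks=[-]
After op 3 cancel(order #2): fills=none; bids=[#1:10@96] asks=[-]
After op 4 [order #3] market_buy(qty=6): fills=none; bids=[#1:10@96] asks=[-]
After op 5 cancel(order #2): fills=none; bids=[#1:10@96] asks=[-]
After op 6 [order #4] limit_sell(price=104, qty=6): fills=none; bids=[#1:10@96] asks=[#4:6@104]
After op 7 [order #5] limit_sell(price=101, qty=2): fills=none; bids=[#1:10@96] asks=[#5:2@101 #4:6@104]
After op 8 cancel(order #2): fills=none; bids=[#1:10@96] asks=[#5:2@101 #4:6@104]
After op 9 cancel(order #1): fills=none; bids=[-] asks=[#5:2@101 #4:6@104]
After op 10 [order #6] market_buy(qty=1): fills=#6x#5:1@101; bids=[-] asks=[#5:1@101 #4:6@104]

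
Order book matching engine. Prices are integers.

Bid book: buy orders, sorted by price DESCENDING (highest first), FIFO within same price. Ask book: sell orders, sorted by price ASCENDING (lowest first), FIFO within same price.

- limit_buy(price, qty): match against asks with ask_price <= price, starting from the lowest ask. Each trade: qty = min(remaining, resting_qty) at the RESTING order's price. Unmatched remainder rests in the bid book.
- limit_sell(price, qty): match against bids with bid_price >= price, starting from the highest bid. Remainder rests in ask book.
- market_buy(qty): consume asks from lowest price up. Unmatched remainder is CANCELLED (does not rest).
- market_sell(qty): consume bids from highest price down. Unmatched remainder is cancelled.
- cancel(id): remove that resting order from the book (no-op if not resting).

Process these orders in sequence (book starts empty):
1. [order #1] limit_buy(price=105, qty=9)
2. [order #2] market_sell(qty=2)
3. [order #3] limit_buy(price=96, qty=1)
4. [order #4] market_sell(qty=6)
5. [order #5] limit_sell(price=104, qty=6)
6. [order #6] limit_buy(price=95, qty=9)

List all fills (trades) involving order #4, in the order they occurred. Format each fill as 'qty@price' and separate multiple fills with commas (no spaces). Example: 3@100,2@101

After op 1 [order #1] limit_buy(price=105, qty=9): fills=none; bids=[#1:9@105] asks=[-]
After op 2 [order #2] market_sell(qty=2): fills=#1x#2:2@105; bids=[#1:7@105] asks=[-]
After op 3 [order #3] limit_buy(price=96, qty=1): fills=none; bids=[#1:7@105 #3:1@96] asks=[-]
After op 4 [order #4] market_sell(qty=6): fills=#1x#4:6@105; bids=[#1:1@105 #3:1@96] asks=[-]
After op 5 [order #5] limit_sell(price=104, qty=6): fills=#1x#5:1@105; bids=[#3:1@96] asks=[#5:5@104]
After op 6 [order #6] limit_buy(price=95, qty=9): fills=none; bids=[#3:1@96 #6:9@95] asks=[#5:5@104]

Answer: 6@105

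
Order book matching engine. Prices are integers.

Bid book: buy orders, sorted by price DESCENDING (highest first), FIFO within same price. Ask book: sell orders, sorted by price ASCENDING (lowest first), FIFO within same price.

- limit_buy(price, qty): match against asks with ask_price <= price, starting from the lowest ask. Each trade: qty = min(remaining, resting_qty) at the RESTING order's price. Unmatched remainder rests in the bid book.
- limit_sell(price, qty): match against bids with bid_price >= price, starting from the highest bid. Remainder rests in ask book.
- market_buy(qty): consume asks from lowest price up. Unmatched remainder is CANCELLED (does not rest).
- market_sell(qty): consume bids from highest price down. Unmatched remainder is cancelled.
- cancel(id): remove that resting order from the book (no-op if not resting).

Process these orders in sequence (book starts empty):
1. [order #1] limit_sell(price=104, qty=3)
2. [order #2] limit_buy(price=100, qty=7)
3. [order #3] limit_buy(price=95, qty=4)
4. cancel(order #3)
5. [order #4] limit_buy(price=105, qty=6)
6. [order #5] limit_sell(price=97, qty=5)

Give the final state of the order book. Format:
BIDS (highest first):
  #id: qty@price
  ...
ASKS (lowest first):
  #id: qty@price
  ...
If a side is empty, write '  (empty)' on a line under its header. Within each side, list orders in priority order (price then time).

Answer: BIDS (highest first):
  #2: 5@100
ASKS (lowest first):
  (empty)

Derivation:
After op 1 [order #1] limit_sell(price=104, qty=3): fills=none; bids=[-] asks=[#1:3@104]
After op 2 [order #2] limit_buy(price=100, qty=7): fills=none; bids=[#2:7@100] asks=[#1:3@104]
After op 3 [order #3] limit_buy(price=95, qty=4): fills=none; bids=[#2:7@100 #3:4@95] asks=[#1:3@104]
After op 4 cancel(order #3): fills=none; bids=[#2:7@100] asks=[#1:3@104]
After op 5 [order #4] limit_buy(price=105, qty=6): fills=#4x#1:3@104; bids=[#4:3@105 #2:7@100] asks=[-]
After op 6 [order #5] limit_sell(price=97, qty=5): fills=#4x#5:3@105 #2x#5:2@100; bids=[#2:5@100] asks=[-]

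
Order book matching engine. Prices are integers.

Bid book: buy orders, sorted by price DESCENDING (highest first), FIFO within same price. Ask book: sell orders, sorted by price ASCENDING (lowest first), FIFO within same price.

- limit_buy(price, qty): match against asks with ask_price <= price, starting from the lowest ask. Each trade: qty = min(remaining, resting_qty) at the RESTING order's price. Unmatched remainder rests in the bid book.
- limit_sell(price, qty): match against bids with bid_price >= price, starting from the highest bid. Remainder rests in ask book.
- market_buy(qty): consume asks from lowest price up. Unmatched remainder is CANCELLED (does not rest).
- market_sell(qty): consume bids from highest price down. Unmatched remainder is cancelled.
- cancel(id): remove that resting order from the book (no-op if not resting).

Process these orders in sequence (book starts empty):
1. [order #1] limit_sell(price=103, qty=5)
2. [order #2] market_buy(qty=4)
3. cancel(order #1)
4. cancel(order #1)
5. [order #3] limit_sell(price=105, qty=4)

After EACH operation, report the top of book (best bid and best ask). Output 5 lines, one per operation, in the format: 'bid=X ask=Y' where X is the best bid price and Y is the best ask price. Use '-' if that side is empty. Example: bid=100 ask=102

After op 1 [order #1] limit_sell(price=103, qty=5): fills=none; bids=[-] asks=[#1:5@103]
After op 2 [order #2] market_buy(qty=4): fills=#2x#1:4@103; bids=[-] asks=[#1:1@103]
After op 3 cancel(order #1): fills=none; bids=[-] asks=[-]
After op 4 cancel(order #1): fills=none; bids=[-] asks=[-]
After op 5 [order #3] limit_sell(price=105, qty=4): fills=none; bids=[-] asks=[#3:4@105]

Answer: bid=- ask=103
bid=- ask=103
bid=- ask=-
bid=- ask=-
bid=- ask=105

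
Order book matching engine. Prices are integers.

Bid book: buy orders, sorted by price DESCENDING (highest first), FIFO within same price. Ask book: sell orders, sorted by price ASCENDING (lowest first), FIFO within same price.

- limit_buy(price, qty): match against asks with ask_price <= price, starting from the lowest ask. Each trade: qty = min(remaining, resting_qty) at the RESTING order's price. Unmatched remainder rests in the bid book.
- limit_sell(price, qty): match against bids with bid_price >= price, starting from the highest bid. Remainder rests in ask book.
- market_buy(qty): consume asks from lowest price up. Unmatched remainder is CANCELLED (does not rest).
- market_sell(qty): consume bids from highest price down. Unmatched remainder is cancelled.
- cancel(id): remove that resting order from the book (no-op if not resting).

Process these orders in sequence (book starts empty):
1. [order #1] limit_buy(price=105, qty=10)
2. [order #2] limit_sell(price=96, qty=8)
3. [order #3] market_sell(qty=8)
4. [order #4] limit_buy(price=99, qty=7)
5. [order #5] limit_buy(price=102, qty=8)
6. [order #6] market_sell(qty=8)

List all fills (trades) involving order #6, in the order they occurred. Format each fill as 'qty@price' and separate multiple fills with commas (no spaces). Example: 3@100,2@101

After op 1 [order #1] limit_buy(price=105, qty=10): fills=none; bids=[#1:10@105] asks=[-]
After op 2 [order #2] limit_sell(price=96, qty=8): fills=#1x#2:8@105; bids=[#1:2@105] asks=[-]
After op 3 [order #3] market_sell(qty=8): fills=#1x#3:2@105; bids=[-] asks=[-]
After op 4 [order #4] limit_buy(price=99, qty=7): fills=none; bids=[#4:7@99] asks=[-]
After op 5 [order #5] limit_buy(price=102, qty=8): fills=none; bids=[#5:8@102 #4:7@99] asks=[-]
After op 6 [order #6] market_sell(qty=8): fills=#5x#6:8@102; bids=[#4:7@99] asks=[-]

Answer: 8@102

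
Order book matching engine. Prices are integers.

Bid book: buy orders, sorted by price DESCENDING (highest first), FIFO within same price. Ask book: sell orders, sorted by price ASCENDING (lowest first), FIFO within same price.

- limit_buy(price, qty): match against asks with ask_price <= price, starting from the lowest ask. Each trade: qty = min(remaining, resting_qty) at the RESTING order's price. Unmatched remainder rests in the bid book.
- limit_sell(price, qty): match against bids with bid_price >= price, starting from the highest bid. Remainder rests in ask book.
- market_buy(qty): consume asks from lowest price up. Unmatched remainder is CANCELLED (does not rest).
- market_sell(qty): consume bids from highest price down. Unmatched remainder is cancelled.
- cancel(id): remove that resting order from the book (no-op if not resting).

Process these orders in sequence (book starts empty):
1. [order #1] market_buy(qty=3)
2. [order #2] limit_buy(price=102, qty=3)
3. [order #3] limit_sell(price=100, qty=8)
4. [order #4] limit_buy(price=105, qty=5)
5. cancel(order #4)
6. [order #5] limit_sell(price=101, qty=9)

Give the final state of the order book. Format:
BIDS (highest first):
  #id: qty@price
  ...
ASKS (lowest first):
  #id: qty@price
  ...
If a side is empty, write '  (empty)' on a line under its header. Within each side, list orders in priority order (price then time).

After op 1 [order #1] market_buy(qty=3): fills=none; bids=[-] asks=[-]
After op 2 [order #2] limit_buy(price=102, qty=3): fills=none; bids=[#2:3@102] asks=[-]
After op 3 [order #3] limit_sell(price=100, qty=8): fills=#2x#3:3@102; bids=[-] asks=[#3:5@100]
After op 4 [order #4] limit_buy(price=105, qty=5): fills=#4x#3:5@100; bids=[-] asks=[-]
After op 5 cancel(order #4): fills=none; bids=[-] asks=[-]
After op 6 [order #5] limit_sell(price=101, qty=9): fills=none; bids=[-] asks=[#5:9@101]

Answer: BIDS (highest first):
  (empty)
ASKS (lowest first):
  #5: 9@101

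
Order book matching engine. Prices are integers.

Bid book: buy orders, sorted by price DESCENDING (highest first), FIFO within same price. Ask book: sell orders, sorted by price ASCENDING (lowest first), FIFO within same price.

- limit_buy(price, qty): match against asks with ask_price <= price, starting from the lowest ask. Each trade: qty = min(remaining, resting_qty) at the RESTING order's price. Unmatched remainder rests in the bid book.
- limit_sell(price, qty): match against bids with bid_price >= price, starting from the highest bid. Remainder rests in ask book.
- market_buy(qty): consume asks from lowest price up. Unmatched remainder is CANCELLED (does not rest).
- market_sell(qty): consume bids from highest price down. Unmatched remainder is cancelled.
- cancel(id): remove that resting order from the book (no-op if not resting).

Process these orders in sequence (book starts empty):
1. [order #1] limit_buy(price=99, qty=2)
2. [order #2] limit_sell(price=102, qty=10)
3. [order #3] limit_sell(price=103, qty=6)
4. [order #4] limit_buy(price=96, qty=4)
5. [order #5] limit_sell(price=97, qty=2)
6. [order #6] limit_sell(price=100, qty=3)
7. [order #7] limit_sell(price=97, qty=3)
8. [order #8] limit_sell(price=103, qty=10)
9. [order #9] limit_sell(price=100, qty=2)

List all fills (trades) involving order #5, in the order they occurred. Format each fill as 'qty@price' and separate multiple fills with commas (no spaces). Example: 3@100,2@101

Answer: 2@99

Derivation:
After op 1 [order #1] limit_buy(price=99, qty=2): fills=none; bids=[#1:2@99] asks=[-]
After op 2 [order #2] limit_sell(price=102, qty=10): fills=none; bids=[#1:2@99] asks=[#2:10@102]
After op 3 [order #3] limit_sell(price=103, qty=6): fills=none; bids=[#1:2@99] asks=[#2:10@102 #3:6@103]
After op 4 [order #4] limit_buy(price=96, qty=4): fills=none; bids=[#1:2@99 #4:4@96] asks=[#2:10@102 #3:6@103]
After op 5 [order #5] limit_sell(price=97, qty=2): fills=#1x#5:2@99; bids=[#4:4@96] asks=[#2:10@102 #3:6@103]
After op 6 [order #6] limit_sell(price=100, qty=3): fills=none; bids=[#4:4@96] asks=[#6:3@100 #2:10@102 #3:6@103]
After op 7 [order #7] limit_sell(price=97, qty=3): fills=none; bids=[#4:4@96] asks=[#7:3@97 #6:3@100 #2:10@102 #3:6@103]
After op 8 [order #8] limit_sell(price=103, qty=10): fills=none; bids=[#4:4@96] asks=[#7:3@97 #6:3@100 #2:10@102 #3:6@103 #8:10@103]
After op 9 [order #9] limit_sell(price=100, qty=2): fills=none; bids=[#4:4@96] asks=[#7:3@97 #6:3@100 #9:2@100 #2:10@102 #3:6@103 #8:10@103]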